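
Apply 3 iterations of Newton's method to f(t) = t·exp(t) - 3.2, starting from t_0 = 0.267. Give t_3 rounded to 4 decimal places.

1.1731

f'(t) = (t + 1)·exp(t)
t_0 = 0.267000: f = -2.851287, f' = 1.654753 → t_1 = 0.267000 - (-2.851287)/(1.654753) = 1.990089
t_1 = 1.990089: f = 11.359860, f' = 21.876045 → t_2 = 1.990089 - (11.359860)/(21.876045) = 1.470806
t_2 = 1.470806: f = 3.202039, f' = 10.754781 → t_3 = 1.470806 - (3.202039)/(10.754781) = 1.173074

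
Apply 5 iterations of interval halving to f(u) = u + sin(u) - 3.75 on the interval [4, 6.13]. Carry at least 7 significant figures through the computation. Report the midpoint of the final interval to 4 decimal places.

4.7655

f(4.000000) = -0.506802, f(6.130000) = 2.227413 (opposite signs)
step 1: m = 5.065000, f(m) = 0.376526 > 0 → root in [4.000000, 5.065000]
step 2: m = 4.532500, f(m) = -0.201364 < 0 → root in [4.532500, 5.065000]
step 3: m = 4.798750, f(m) = 0.052477 > 0 → root in [4.532500, 4.798750]
step 4: m = 4.665625, f(m) = -0.083282 < 0 → root in [4.665625, 4.798750]
step 5: m = 4.732188, f(m) = -0.017617 < 0 → root in [4.732188, 4.798750]
Midpoint of [4.732188, 4.798750] = 4.765469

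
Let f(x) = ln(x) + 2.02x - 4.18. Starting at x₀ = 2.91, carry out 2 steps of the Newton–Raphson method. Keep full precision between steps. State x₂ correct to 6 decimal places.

1.782899

f'(x) = 1/x + 2.02
x_0 = 2.910000: f = 2.766353, f' = 2.363643 → x_1 = 2.910000 - (2.766353)/(2.363643) = 1.739623
x_1 = 1.739623: f = -0.112293, f' = 2.594837 → x_2 = 1.739623 - (-0.112293)/(2.594837) = 1.782899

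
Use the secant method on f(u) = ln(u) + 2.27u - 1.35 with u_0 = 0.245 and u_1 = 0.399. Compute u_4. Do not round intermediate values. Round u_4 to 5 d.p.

0.73187

f(u_0) = -2.200347, f(u_1) = -1.363064
u_2 = 0.399000 - (-1.363064)·(0.399000 - 0.245000)/(-1.363064 - (-2.200347)) = 0.649706; f(u_2) = -0.306403
u_3 = 0.649706 - (-0.306403)·(0.649706 - 0.399000)/(-0.306403 - (-1.363064)) = 0.722404; f(u_3) = -0.035314
u_4 = 0.722404 - (-0.035314)·(0.722404 - 0.649706)/(-0.035314 - (-0.306403)) = 0.731874; f(u_4) = -0.000793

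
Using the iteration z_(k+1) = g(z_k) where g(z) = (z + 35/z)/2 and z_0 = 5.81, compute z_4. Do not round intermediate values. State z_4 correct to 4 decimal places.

5.9161

z_1 = g(5.810000) = 5.917048
z_2 = g(5.917048) = 5.916080
z_3 = g(5.916080) = 5.916080
z_4 = g(5.916080) = 5.916080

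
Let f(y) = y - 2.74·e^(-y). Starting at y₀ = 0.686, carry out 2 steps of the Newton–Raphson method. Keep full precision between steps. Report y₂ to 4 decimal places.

1.0038

f'(y) = 1 + 2.74·e^(-y)
y_0 = 0.686000: f = -0.693827, f' = 2.379827 → y_1 = 0.686000 - (-0.693827)/(2.379827) = 0.977545
y_1 = 0.977545: f = -0.053335, f' = 2.030880 → y_2 = 0.977545 - (-0.053335)/(2.030880) = 1.003807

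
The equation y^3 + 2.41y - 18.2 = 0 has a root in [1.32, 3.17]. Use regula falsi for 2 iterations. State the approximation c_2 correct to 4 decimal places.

2.2394

f(1.320000) = -12.718832, f(3.170000) = 21.294713
step 1: c = 2.011779, f(c) = -5.209438 < 0 → new bracket [2.011779, 3.170000]
step 2: c = 2.239429, f(c) = -1.572145 < 0 → new bracket [2.239429, 3.170000]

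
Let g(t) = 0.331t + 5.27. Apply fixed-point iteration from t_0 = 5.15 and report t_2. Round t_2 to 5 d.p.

7.57861

t_1 = g(5.150000) = 6.974650
t_2 = g(6.974650) = 7.578609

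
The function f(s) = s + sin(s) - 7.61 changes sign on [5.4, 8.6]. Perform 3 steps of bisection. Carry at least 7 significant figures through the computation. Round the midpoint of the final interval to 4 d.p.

6.8000

f(5.400000) = -2.982764, f(8.600000) = 1.724397 (opposite signs)
step 1: m = 7.000000, f(m) = 0.046987 > 0 → root in [5.400000, 7.000000]
step 2: m = 6.200000, f(m) = -1.493089 < 0 → root in [6.200000, 7.000000]
step 3: m = 6.600000, f(m) = -0.698459 < 0 → root in [6.600000, 7.000000]
Midpoint of [6.600000, 7.000000] = 6.800000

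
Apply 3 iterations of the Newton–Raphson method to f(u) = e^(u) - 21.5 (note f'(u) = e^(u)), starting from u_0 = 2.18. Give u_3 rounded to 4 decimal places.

3.0754

u_0 = 2.180000: f = -12.653694, f' = 8.846306 → u_1 = 2.180000 - (-12.653694)/(8.846306) = 3.610393
u_1 = 3.610393: f = 15.480580, f' = 36.980580 → u_2 = 3.610393 - (15.480580)/(36.980580) = 3.191779
u_2 = 3.191779: f = 2.831678, f' = 24.331678 → u_3 = 3.191779 - (2.831678)/(24.331678) = 3.075401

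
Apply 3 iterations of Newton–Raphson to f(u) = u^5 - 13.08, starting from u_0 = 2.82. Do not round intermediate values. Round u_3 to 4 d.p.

1.7333

f'(u) = 5u^4
u_0 = 2.820000: f = 165.258677, f' = 316.203329 → u_1 = 2.820000 - (165.258677)/(316.203329) = 2.297366
u_1 = 2.297366: f = 50.915693, f' = 139.280591 → u_2 = 2.297366 - (50.915693)/(139.280591) = 1.931804
u_2 = 1.931804: f = 13.823888, f' = 69.634113 → u_3 = 1.931804 - (13.823888)/(69.634113) = 1.733282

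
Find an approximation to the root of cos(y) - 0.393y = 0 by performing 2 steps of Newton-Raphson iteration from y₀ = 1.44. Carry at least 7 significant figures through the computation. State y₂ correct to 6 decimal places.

1.116549

Newton update: y ← y − f(y)/f'(y).
f'(y) = -sin(y) - 0.393
y_0 = 1.440000: f = -0.435496, f' = -1.384458 → y_1 = 1.440000 - (-0.435496)/(-1.384458) = 1.125439
y_1 = 1.125439: f = -0.011517, f' = -1.295457 → y_2 = 1.125439 - (-0.011517)/(-1.295457) = 1.116549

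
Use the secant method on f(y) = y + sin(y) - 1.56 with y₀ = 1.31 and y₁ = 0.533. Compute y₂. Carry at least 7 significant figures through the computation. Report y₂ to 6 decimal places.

f(y_0) = 0.716185, f(y_1) = -0.518881
y_2 = 0.533000 - (-0.518881)·(0.533000 - 1.310000)/(-0.518881 - (0.716185)) = 0.859436; f(y_2) = 0.056911

0.859436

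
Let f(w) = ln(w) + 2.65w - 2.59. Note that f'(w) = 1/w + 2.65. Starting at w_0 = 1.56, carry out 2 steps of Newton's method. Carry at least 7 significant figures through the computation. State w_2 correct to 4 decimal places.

0.9835

w_0 = 1.560000: f = 1.988686, f' = 3.291026 → w_1 = 1.560000 - (1.988686)/(3.291026) = 0.955725
w_1 = 0.955725: f = -0.102615, f' = 3.696327 → w_2 = 0.955725 - (-0.102615)/(3.696327) = 0.983486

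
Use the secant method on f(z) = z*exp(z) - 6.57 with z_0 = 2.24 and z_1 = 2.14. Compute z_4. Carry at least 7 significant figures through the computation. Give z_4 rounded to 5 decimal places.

1.50041

Secant update: z_(k+1) = z_k − f(z_k)·(z_k − z_(k-1))/(f(z_k) − f(z_(k-1))).
f(z_0) = 14.471062, f(z_1) = 11.618797
z_2 = 2.140000 - (11.618797)·(2.140000 - 2.240000)/(11.618797 - (14.471062)) = 1.732647; f(z_2) = 3.229162
z_3 = 1.732647 - (3.229162)·(1.732647 - 2.140000)/(3.229162 - (11.618797)) = 1.575857; f(z_3) = 1.049083
z_4 = 1.575857 - (1.049083)·(1.575857 - 1.732647)/(1.049083 - (3.229162)) = 1.500407; f(z_4) = 0.157101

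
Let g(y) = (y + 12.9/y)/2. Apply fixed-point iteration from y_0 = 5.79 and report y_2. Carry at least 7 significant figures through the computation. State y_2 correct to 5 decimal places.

y_1 = g(5.790000) = 4.008990
y_2 = g(4.008990) = 3.613379

3.61338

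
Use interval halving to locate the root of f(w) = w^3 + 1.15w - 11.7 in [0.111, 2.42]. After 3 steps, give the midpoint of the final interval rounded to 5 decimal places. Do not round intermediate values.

1.98706

f(0.111000) = -11.570982, f(2.420000) = 5.255488 (opposite signs)
step 1: m = 1.265500, f(m) = -8.217989 < 0 → root in [1.265500, 2.420000]
step 2: m = 1.842750, f(m) = -3.323361 < 0 → root in [1.842750, 2.420000]
step 3: m = 2.131375, f(m) = 0.433405 > 0 → root in [1.842750, 2.131375]
Midpoint of [1.842750, 2.131375] = 1.987063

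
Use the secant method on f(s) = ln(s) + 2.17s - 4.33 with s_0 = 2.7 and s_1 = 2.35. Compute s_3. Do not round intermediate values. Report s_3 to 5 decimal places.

Secant update: s_(k+1) = s_k − f(s_k)·(s_k − s_(k-1))/(f(s_k) − f(s_(k-1))).
f(s_0) = 2.522252, f(s_1) = 1.623915
s_2 = 2.350000 - (1.623915)·(2.350000 - 2.700000)/(1.623915 - (2.522252)) = 1.717308; f(s_2) = -0.062684
s_3 = 1.717308 - (-0.062684)·(1.717308 - 2.350000)/(-0.062684 - (1.623915)) = 1.740822; f(s_3) = 0.001942

1.74082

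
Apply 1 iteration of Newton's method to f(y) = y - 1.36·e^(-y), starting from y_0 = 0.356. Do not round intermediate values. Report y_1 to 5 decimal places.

f'(y) = 1 + 1.36·e^(-y)
y_0 = 0.356000: f = -0.596643, f' = 1.952643 → y_1 = 0.356000 - (-0.596643)/(1.952643) = 0.661557

0.66156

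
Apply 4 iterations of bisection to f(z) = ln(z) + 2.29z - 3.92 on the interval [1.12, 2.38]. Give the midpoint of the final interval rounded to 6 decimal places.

1.553125

f(1.120000) = -1.241871, f(2.380000) = 2.397300 (opposite signs)
step 1: m = 1.750000, f(m) = 0.647116 > 0 → root in [1.120000, 1.750000]
step 2: m = 1.435000, f(m) = -0.272685 < 0 → root in [1.435000, 1.750000]
step 3: m = 1.592500, f(m) = 0.192130 > 0 → root in [1.435000, 1.592500]
step 4: m = 1.513750, f(m) = -0.038922 < 0 → root in [1.513750, 1.592500]
Midpoint of [1.513750, 1.592500] = 1.553125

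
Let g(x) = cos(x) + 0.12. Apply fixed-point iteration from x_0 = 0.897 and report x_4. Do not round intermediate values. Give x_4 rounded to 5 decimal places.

x_1 = g(0.897000) = 0.743957
x_2 = g(0.743957) = 0.855795
x_3 = g(0.855795) = 0.775619
x_4 = g(0.775619) = 0.833988

0.83399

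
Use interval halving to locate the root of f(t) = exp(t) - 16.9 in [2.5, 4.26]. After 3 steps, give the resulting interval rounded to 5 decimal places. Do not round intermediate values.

[2.72000, 2.94000]

f(2.500000) = -4.717506, f(4.260000) = 53.909983 (opposite signs)
step 1: m = 3.380000, f(m) = 12.470771 > 0 → root in [2.500000, 3.380000]
step 2: m = 2.940000, f(m) = 2.015846 > 0 → root in [2.500000, 2.940000]
step 3: m = 2.720000, f(m) = -1.719678 < 0 → root in [2.720000, 2.940000]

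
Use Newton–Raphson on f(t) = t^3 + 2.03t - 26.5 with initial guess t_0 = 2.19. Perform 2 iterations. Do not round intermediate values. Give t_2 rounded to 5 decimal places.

2.76092

Newton update: t ← t − f(t)/f'(t).
f'(t) = 3t^2 + 2.03
t_0 = 2.190000: f = -11.550841, f' = 16.418300 → t_1 = 2.190000 - (-11.550841)/(16.418300) = 2.893535
t_1 = 2.893535: f = 3.600115, f' = 27.147626 → t_2 = 2.893535 - (3.600115)/(27.147626) = 2.760922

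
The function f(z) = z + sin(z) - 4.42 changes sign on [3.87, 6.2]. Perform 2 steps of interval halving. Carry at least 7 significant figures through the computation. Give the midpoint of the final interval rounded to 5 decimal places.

5.32625

f(3.870000) = -1.215682, f(6.200000) = 1.696911 (opposite signs)
step 1: m = 5.035000, f(m) = -0.333411 < 0 → root in [5.035000, 6.200000]
step 2: m = 5.617500, f(m) = 0.579902 > 0 → root in [5.035000, 5.617500]
Midpoint of [5.035000, 5.617500] = 5.326250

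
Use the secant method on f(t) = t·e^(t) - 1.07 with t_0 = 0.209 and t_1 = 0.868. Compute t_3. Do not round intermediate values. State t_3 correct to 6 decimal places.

f(t_0) = -0.812419, f(t_1) = 0.997699
t_2 = 0.868000 - (0.997699)·(0.868000 - 0.209000)/(0.997699 - (-0.812419)) = 0.504773; f(t_2) = -0.233788
t_3 = 0.504773 - (-0.233788)·(0.504773 - 0.868000)/(-0.233788 - (0.997699)) = 0.573729; f(t_3) = -0.051704

0.573729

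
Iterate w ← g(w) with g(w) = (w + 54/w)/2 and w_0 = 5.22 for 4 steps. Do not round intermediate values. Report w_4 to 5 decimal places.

w_1 = g(5.220000) = 7.782414
w_2 = g(7.782414) = 7.360568
w_3 = g(7.360568) = 7.348479
w_4 = g(7.348479) = 7.348469

7.34847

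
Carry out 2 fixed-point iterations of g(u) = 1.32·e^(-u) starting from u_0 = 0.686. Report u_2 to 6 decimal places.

0.679022

u_1 = g(0.686000) = 0.664734
u_2 = g(0.664734) = 0.679022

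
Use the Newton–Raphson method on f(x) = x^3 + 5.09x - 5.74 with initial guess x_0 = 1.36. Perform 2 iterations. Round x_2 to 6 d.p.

0.957191

Newton update: x ← x − f(x)/f'(x).
f'(x) = 3x^2 + 5.09
x_0 = 1.360000: f = 3.697856, f' = 10.638800 → x_1 = 1.360000 - (3.697856)/(10.638800) = 1.012418
x_1 = 1.012418: f = 0.450926, f' = 8.164970 → x_2 = 1.012418 - (0.450926)/(8.164970) = 0.957191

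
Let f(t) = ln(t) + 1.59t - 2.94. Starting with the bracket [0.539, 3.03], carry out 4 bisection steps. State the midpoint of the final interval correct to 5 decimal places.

f(0.539000) = -2.701030, f(3.030000) = 2.986263 (opposite signs)
step 1: m = 1.784500, f(m) = 0.476493 > 0 → root in [0.539000, 1.784500]
step 2: m = 1.161750, f(m) = -0.942890 < 0 → root in [1.161750, 1.784500]
step 3: m = 1.473125, f(m) = -0.210345 < 0 → root in [1.473125, 1.784500]
step 4: m = 1.628812, f(m) = 0.137663 > 0 → root in [1.473125, 1.628812]
Midpoint of [1.473125, 1.628812] = 1.550969

1.55097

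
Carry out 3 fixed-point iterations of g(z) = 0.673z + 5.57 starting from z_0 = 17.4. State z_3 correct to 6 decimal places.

17.145314

z_1 = g(17.400000) = 17.280200
z_2 = g(17.280200) = 17.199575
z_3 = g(17.199575) = 17.145314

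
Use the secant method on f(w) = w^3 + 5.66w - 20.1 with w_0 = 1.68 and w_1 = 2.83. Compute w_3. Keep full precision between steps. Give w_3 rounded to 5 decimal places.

Secant update: w_(k+1) = w_k − f(w_k)·(w_k − w_(k-1))/(f(w_k) − f(w_(k-1))).
f(w_0) = -5.849568, f(w_1) = 18.582987
w_2 = 2.830000 - (18.582987)·(2.830000 - 1.680000)/(18.582987 - (-5.849568)) = 1.955330; f(w_2) = -1.556997
w_3 = 1.955330 - (-1.556997)·(1.955330 - 2.830000)/(-1.556997 - (18.582987)) = 2.022949; f(w_3) = -0.371545

2.02295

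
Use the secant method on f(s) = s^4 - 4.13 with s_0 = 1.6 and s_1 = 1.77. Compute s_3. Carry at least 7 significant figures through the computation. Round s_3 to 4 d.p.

1.4396

f(s_0) = 2.423600, f(s_1) = 5.685062
s_2 = 1.770000 - (5.685062)·(1.770000 - 1.600000)/(5.685062 - (2.423600)) = 1.473673; f(s_2) = 0.586329
s_3 = 1.473673 - (0.586329)·(1.473673 - 1.770000)/(0.586329 - (5.685062)) = 1.439596; f(s_3) = 0.164999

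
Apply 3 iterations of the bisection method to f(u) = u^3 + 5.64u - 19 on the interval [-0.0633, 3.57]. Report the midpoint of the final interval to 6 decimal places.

f(-0.063300) = -19.357266, f(3.570000) = 46.634093 (opposite signs)
step 1: m = 1.753350, f(m) = -3.720894 < 0 → root in [1.753350, 3.570000]
step 2: m = 2.661675, f(m) = 14.868520 > 0 → root in [1.753350, 2.661675]
step 3: m = 2.207512, f(m) = 4.207825 > 0 → root in [1.753350, 2.207512]
Midpoint of [1.753350, 2.207512] = 1.980431

1.980431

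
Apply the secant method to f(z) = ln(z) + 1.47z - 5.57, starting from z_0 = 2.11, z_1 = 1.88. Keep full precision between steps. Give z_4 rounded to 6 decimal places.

3.034073

f(z_0) = -1.721612, f(z_1) = -2.175128
z_2 = 1.880000 - (-2.175128)·(1.880000 - 2.110000)/(-2.175128 - (-1.721612)) = 2.983113; f(z_2) = -0.091857
z_3 = 2.983113 - (-0.091857)·(2.983113 - 1.880000)/(-0.091857 - (-2.175128)) = 3.031752; f(z_3) = -0.004184
z_4 = 3.031752 - (-0.004184)·(3.031752 - 2.983113)/(-0.004184 - (-0.091857)) = 3.034073; f(z_4) = -0.000007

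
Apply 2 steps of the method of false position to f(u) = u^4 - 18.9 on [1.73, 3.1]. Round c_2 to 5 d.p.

f(1.730000) = -9.942550, f(3.100000) = 73.452100
step 1: c = 1.893335, f(c) = -6.049792 < 0 → new bracket [1.893335, 3.100000]
step 2: c = 1.985158, f(c) = -3.369685 < 0 → new bracket [1.985158, 3.100000]

1.98516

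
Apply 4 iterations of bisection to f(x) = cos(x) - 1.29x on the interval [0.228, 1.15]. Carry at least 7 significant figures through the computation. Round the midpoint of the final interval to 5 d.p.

0.60256

f(0.228000) = 0.680000, f(1.150000) = -1.075013 (opposite signs)
step 1: m = 0.689000, f(m) = -0.116928 < 0 → root in [0.228000, 0.689000]
step 2: m = 0.458500, f(m) = 0.305252 > 0 → root in [0.458500, 0.689000]
step 3: m = 0.573750, f(m) = 0.099734 > 0 → root in [0.573750, 0.689000]
step 4: m = 0.631375, f(m) = -0.007257 < 0 → root in [0.573750, 0.631375]
Midpoint of [0.573750, 0.631375] = 0.602563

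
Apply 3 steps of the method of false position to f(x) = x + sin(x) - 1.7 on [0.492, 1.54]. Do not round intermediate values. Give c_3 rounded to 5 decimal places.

f(0.492000) = -0.735610, f(1.540000) = 0.839526
step 1: c = 0.981430, f(c) = 0.112724 > 0 → new bracket [0.492000, 0.981430]
step 2: c = 0.916397, f(c) = 0.009810 > 0 → new bracket [0.492000, 0.916397]
step 3: c = 0.910811, f(c) = 0.000813 > 0 → new bracket [0.492000, 0.910811]

0.91081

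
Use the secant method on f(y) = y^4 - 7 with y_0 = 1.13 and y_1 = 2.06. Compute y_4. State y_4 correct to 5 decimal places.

1.64004

Secant update: y_(k+1) = y_k − f(y_k)·(y_k − y_(k-1))/(f(y_k) − f(y_(k-1))).
f(y_0) = -5.369526, f(y_1) = 11.008141
y_2 = 2.060000 - (11.008141)·(2.060000 - 1.130000)/(11.008141 - (-5.369526)) = 1.434907; f(y_2) = -2.760696
y_3 = 1.434907 - (-2.760696)·(1.434907 - 2.060000)/(-2.760696 - (11.008141)) = 1.560240; f(y_3) = -1.073948
y_4 = 1.560240 - (-1.073948)·(1.560240 - 1.434907)/(-1.073948 - (-2.760696)) = 1.640039; f(y_4) = 0.234639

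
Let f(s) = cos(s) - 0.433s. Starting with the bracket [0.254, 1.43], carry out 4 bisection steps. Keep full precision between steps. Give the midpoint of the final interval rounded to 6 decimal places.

1.099250

f(0.254000) = 0.857933, f(1.430000) = -0.478858 (opposite signs)
step 1: m = 0.842000, f(m) = 0.301386 > 0 → root in [0.842000, 1.430000]
step 2: m = 1.136000, f(m) = -0.070662 < 0 → root in [0.842000, 1.136000]
step 3: m = 0.989000, f(m) = 0.121289 > 0 → root in [0.989000, 1.136000]
step 4: m = 1.062500, f(m) = 0.026627 > 0 → root in [1.062500, 1.136000]
Midpoint of [1.062500, 1.136000] = 1.099250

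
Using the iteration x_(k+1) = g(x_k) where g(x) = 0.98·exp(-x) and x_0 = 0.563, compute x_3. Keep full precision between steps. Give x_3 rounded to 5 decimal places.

0.55931

x_1 = g(0.563000) = 0.558108
x_2 = g(0.558108) = 0.560845
x_3 = g(0.560845) = 0.559312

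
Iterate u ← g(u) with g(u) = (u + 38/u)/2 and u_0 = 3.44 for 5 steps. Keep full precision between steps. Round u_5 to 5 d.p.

6.16441

u_1 = g(3.440000) = 7.243256
u_2 = g(7.243256) = 6.244758
u_3 = g(6.244758) = 6.164931
u_4 = g(6.164931) = 6.164414
u_5 = g(6.164414) = 6.164414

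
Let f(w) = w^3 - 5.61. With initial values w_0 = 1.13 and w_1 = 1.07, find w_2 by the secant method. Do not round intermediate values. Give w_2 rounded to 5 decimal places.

Secant update: w_(k+1) = w_k − f(w_k)·(w_k − w_(k-1))/(f(w_k) − f(w_(k-1))).
f(w_0) = -4.167103, f(w_1) = -4.384957
w_2 = 1.070000 - (-4.384957)·(1.070000 - 1.130000)/(-4.384957 - (-4.167103)) = 2.277678; f(w_2) = 6.206172

2.27768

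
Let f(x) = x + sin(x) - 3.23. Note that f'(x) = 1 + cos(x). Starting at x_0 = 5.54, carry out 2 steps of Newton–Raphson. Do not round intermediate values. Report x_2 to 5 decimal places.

4.17582

x_0 = 5.540000: f = 1.633363, f' = 1.736317 → x_1 = 5.540000 - (1.633363)/(1.736317) = 4.599294
x_1 = 4.599294: f = 0.375683, f' = 0.887146 → x_2 = 4.599294 - (0.375683)/(0.887146) = 4.175821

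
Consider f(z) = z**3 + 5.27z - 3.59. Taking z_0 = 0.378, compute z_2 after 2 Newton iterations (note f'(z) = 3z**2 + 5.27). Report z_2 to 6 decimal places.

0.633144

z_0 = 0.378000: f = -1.543930, f' = 5.698652 → z_1 = 0.378000 - (-1.543930)/(5.698652) = 0.648929
z_1 = 0.648929: f = 0.103125, f' = 6.533326 → z_2 = 0.648929 - (0.103125)/(6.533326) = 0.633144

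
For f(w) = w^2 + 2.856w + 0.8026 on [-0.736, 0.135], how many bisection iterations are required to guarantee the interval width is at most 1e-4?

14

Initial width b − a = 0.135 − -0.736 = 0.871000.
After n steps the width is (b−a)/2^n; need (b−a)/2^n ≤ 1e-4.
So n ≥ log₂(0.871000/1e-4) = log₂(8710.0000) ≈ 13.0885.
Hence n = 14.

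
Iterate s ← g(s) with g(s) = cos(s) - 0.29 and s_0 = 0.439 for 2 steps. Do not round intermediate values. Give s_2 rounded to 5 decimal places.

s_1 = g(0.439000) = 0.615177
s_2 = g(0.615177) = 0.526671

0.52667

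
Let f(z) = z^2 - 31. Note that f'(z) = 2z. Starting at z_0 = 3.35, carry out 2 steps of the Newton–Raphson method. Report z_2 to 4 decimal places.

5.6105

Newton update: z ← z − f(z)/f'(z).
z_0 = 3.350000: f = -19.777500, f' = 6.700000 → z_1 = 3.350000 - (-19.777500)/(6.700000) = 6.301866
z_1 = 6.301866: f = 8.713511, f' = 12.603731 → z_2 = 6.301866 - (8.713511)/(12.603731) = 5.610522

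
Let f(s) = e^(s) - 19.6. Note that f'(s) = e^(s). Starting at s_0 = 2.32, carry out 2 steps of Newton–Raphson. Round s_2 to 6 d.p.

3.009059

s_0 = 2.320000: f = -9.424326, f' = 10.175674 → s_1 = 2.320000 - (-9.424326)/(10.175674) = 3.246162
s_1 = 3.246162: f = 6.091553, f' = 25.691553 → s_2 = 3.246162 - (6.091553)/(25.691553) = 3.009059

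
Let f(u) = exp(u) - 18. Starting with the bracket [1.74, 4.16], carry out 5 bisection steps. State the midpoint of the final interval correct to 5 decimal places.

2.91219

f(1.740000) = -12.302657, f(4.160000) = 46.071523 (opposite signs)
step 1: m = 2.950000, f(m) = 1.105954 > 0 → root in [1.740000, 2.950000]
step 2: m = 2.345000, f(m) = -7.566727 < 0 → root in [2.345000, 2.950000]
step 3: m = 2.647500, f(m) = -3.881302 < 0 → root in [2.647500, 2.950000]
step 4: m = 2.798750, f(m) = -1.575896 < 0 → root in [2.798750, 2.950000]
step 5: m = 2.874375, f(m) = -0.285651 < 0 → root in [2.874375, 2.950000]
Midpoint of [2.874375, 2.950000] = 2.912187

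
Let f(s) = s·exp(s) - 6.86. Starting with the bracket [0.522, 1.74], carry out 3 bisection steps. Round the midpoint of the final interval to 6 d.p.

f(0.522000) = -5.980224, f(1.740000) = 3.053378 (opposite signs)
step 1: m = 1.131000, f(m) = -3.355310 < 0 → root in [1.131000, 1.740000]
step 2: m = 1.435500, f(m) = -0.828395 < 0 → root in [1.435500, 1.740000]
step 3: m = 1.587750, f(m) = 0.908429 > 0 → root in [1.435500, 1.587750]
Midpoint of [1.435500, 1.587750] = 1.511625

1.511625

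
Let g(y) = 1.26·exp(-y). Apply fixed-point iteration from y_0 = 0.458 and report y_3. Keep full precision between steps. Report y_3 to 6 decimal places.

0.714096

y_1 = g(0.458000) = 0.797010
y_2 = g(0.797010) = 0.567850
y_3 = g(0.567850) = 0.714096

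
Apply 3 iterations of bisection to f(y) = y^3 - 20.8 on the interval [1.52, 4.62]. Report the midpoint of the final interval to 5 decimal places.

f(1.520000) = -17.288192, f(4.620000) = 77.811128 (opposite signs)
step 1: m = 3.070000, f(m) = 8.134443 > 0 → root in [1.520000, 3.070000]
step 2: m = 2.295000, f(m) = -8.712178 < 0 → root in [2.295000, 3.070000]
step 3: m = 2.682500, f(m) = -1.497250 < 0 → root in [2.682500, 3.070000]
Midpoint of [2.682500, 3.070000] = 2.876250

2.87625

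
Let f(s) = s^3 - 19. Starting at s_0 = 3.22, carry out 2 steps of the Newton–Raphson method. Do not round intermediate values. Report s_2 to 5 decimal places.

2.67125

f'(s) = 3s^2
s_0 = 3.220000: f = 14.386248, f' = 31.105200 → s_1 = 3.220000 - (14.386248)/(31.105200) = 2.757497
s_1 = 2.757497: f = 1.967428, f' = 22.811369 → s_2 = 2.757497 - (1.967428)/(22.811369) = 2.671249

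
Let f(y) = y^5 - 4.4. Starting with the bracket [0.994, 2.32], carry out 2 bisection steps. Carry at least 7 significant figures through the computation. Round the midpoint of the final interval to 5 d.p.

1.49125

f(0.994000) = -3.429642, f(2.320000) = 62.810933 (opposite signs)
step 1: m = 1.657000, f(m) = 8.091441 > 0 → root in [0.994000, 1.657000]
step 2: m = 1.325500, f(m) = -0.308348 < 0 → root in [1.325500, 1.657000]
Midpoint of [1.325500, 1.657000] = 1.491250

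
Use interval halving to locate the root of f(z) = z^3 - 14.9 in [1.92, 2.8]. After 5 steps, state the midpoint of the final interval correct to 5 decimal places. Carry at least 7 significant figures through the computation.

2.45625

f(1.920000) = -7.822112, f(2.800000) = 7.052000 (opposite signs)
step 1: m = 2.360000, f(m) = -1.755744 < 0 → root in [2.360000, 2.800000]
step 2: m = 2.580000, f(m) = 2.273512 > 0 → root in [2.360000, 2.580000]
step 3: m = 2.470000, f(m) = 0.169223 > 0 → root in [2.360000, 2.470000]
step 4: m = 2.415000, f(m) = -0.815177 < 0 → root in [2.415000, 2.470000]
step 5: m = 2.442500, f(m) = -0.328518 < 0 → root in [2.442500, 2.470000]
Midpoint of [2.442500, 2.470000] = 2.456250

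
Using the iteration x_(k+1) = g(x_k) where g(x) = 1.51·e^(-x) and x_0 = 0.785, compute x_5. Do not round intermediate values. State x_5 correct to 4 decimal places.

0.7173

x_1 = g(0.785000) = 0.688741
x_2 = g(0.688741) = 0.758334
x_3 = g(0.758334) = 0.707354
x_4 = g(0.707354) = 0.744350
x_5 = g(0.744350) = 0.717315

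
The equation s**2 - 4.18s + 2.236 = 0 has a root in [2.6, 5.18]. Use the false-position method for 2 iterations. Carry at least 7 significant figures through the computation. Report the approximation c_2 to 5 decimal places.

3.38000

False-position update: c = (a·f(b) − b·f(a))/(f(b) − f(a)); replace the endpoint whose sign matches f(c).
f(2.600000) = -1.872000, f(5.180000) = 7.416000
step 1: c = 3.120000, f(c) = -1.071200 < 0 → new bracket [3.120000, 5.180000]
step 2: c = 3.380000, f(c) = -0.468000 < 0 → new bracket [3.380000, 5.180000]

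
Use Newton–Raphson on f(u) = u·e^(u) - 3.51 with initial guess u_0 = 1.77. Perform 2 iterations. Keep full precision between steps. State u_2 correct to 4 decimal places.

1.1619

f'(u) = (u + 1)·e^(u)
u_0 = 1.770000: f = 6.881410, f' = 16.262264 → u_1 = 1.770000 - (6.881410)/(16.262264) = 1.346848
u_1 = 1.346848: f = 1.669015, f' = 9.024301 → u_2 = 1.346848 - (1.669015)/(9.024301) = 1.161901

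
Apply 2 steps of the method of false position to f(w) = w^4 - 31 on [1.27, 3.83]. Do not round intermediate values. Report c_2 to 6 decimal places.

f(1.270000) = -28.398554, f(3.830000) = 184.176627
step 1: c = 1.611998, f(c) = -24.247602 < 0 → new bracket [1.611998, 3.830000]
step 2: c = 1.870035, f(c) = -18.770765 < 0 → new bracket [1.870035, 3.830000]

1.870035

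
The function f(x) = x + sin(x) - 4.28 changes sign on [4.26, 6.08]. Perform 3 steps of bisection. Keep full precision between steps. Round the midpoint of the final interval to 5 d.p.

f(4.260000) = -0.919405, f(6.080000) = 1.598210 (opposite signs)
step 1: m = 5.170000, f(m) = -0.007111 < 0 → root in [5.170000, 6.080000]
step 2: m = 5.625000, f(m) = 0.733318 > 0 → root in [5.170000, 5.625000]
step 3: m = 5.397500, f(m) = 0.343151 > 0 → root in [5.170000, 5.397500]
Midpoint of [5.170000, 5.397500] = 5.283750

5.28375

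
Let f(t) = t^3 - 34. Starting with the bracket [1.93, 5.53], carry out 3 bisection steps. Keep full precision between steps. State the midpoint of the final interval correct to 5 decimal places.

f(1.930000) = -26.810943, f(5.530000) = 135.112377 (opposite signs)
step 1: m = 3.730000, f(m) = 17.895117 > 0 → root in [1.930000, 3.730000]
step 2: m = 2.830000, f(m) = -11.334813 < 0 → root in [2.830000, 3.730000]
step 3: m = 3.280000, f(m) = 1.287552 > 0 → root in [2.830000, 3.280000]
Midpoint of [2.830000, 3.280000] = 3.055000

3.05500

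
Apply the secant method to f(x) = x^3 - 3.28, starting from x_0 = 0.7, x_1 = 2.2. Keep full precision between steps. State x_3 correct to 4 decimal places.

Secant update: x_(k+1) = x_k − f(x_k)·(x_k − x_(k-1))/(f(x_k) − f(x_(k-1))).
f(x_0) = -2.937000, f(x_1) = 7.368000
x_2 = 2.200000 - (7.368000)·(2.200000 - 0.700000)/(7.368000 - (-2.937000)) = 1.127511; f(x_2) = -1.846617
x_3 = 1.127511 - (-1.846617)·(1.127511 - 2.200000)/(-1.846617 - (7.368000)) = 1.342439; f(x_3) = -0.860736

1.3424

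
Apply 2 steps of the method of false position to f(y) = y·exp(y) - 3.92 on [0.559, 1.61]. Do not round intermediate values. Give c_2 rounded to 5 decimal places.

1.13619

False-position update: c = (a·f(b) − b·f(a))/(f(b) − f(a)); replace the endpoint whose sign matches f(c).
f(0.559000) = -2.942352, f(1.610000) = 4.134526
step 1: c = 0.995974, f(c) = -1.223540 < 0 → new bracket [0.995974, 1.610000]
step 2: c = 1.136190, f(c) = -0.380908 < 0 → new bracket [1.136190, 1.610000]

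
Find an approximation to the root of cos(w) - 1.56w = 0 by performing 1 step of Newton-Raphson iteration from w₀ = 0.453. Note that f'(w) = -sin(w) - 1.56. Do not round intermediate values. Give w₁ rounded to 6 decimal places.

0.549342

Newton update: w ← w − f(w)/f'(w).
w_0 = 0.453000: f = 0.192458, f' = -1.997665 → w_1 = 0.453000 - (0.192458)/(-1.997665) = 0.549342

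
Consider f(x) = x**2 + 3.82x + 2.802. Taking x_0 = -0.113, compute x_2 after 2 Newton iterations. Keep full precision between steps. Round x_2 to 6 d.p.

f'(x) = 2x + 3.82
x_0 = -0.113000: f = 2.383109, f' = 3.594000 → x_1 = -0.113000 - (2.383109)/(3.594000) = -0.776080
x_1 = -0.776080: f = 0.439675, f' = 2.267840 → x_2 = -0.776080 - (0.439675)/(2.267840) = -0.969954

-0.969954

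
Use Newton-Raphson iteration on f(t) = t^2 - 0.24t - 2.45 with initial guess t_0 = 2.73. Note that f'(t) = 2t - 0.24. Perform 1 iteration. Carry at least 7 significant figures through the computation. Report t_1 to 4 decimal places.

t_0 = 2.730000: f = 4.347700, f' = 5.220000 → t_1 = 2.730000 - (4.347700)/(5.220000) = 1.897107

1.8971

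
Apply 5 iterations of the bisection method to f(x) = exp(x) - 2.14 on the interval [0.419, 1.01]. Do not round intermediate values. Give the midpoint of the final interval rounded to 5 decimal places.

f(0.419000) = -0.619560, f(1.010000) = 0.605601 (opposite signs)
step 1: m = 0.714500, f(m) = -0.096835 < 0 → root in [0.714500, 1.010000]
step 2: m = 0.862250, f(m) = 0.228484 > 0 → root in [0.714500, 0.862250]
step 3: m = 0.788375, f(m) = 0.059819 > 0 → root in [0.714500, 0.788375]
step 4: m = 0.751437, f(m) = -0.019955 < 0 → root in [0.751437, 0.788375]
step 5: m = 0.769906, f(m) = 0.019564 > 0 → root in [0.751437, 0.769906]
Midpoint of [0.751437, 0.769906] = 0.760672

0.76067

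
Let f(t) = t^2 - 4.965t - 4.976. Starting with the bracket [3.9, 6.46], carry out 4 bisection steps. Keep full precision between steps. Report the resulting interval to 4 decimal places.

f(3.900000) = -9.129500, f(6.460000) = 4.681700 (opposite signs)
step 1: m = 5.180000, f(m) = -3.862300 < 0 → root in [5.180000, 6.460000]
step 2: m = 5.820000, f(m) = 0.000100 > 0 → root in [5.180000, 5.820000]
step 3: m = 5.500000, f(m) = -2.033500 < 0 → root in [5.500000, 5.820000]
step 4: m = 5.660000, f(m) = -1.042300 < 0 → root in [5.660000, 5.820000]

[5.6600, 5.8200]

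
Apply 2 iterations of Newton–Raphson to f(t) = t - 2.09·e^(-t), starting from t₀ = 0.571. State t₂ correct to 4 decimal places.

0.8729

Newton update: t ← t − f(t)/f'(t).
f'(t) = 1 + 2.09·e^(-t)
t_0 = 0.571000: f = -0.609767, f' = 2.180767 → t_1 = 0.571000 - (-0.609767)/(2.180767) = 0.850611
t_1 = 0.850611: f = -0.042140, f' = 1.892751 → t_2 = 0.850611 - (-0.042140)/(1.892751) = 0.872875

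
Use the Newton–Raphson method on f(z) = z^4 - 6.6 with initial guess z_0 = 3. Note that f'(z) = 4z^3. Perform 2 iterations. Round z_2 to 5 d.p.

Newton update: z ← z − f(z)/f'(z).
z_0 = 3.000000: f = 74.400000, f' = 108.000000 → z_1 = 3.000000 - (74.400000)/(108.000000) = 2.311111
z_1 = 2.311111: f = 21.928787, f' = 49.376746 → z_2 = 2.311111 - (21.928787)/(49.376746) = 1.866999

1.86700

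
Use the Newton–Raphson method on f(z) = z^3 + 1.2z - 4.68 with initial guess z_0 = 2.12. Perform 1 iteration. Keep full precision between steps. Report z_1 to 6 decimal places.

1.616559

Newton update: z ← z − f(z)/f'(z).
f'(z) = 3z^2 + 1.2
z_0 = 2.120000: f = 7.392128, f' = 14.683200 → z_1 = 2.120000 - (7.392128)/(14.683200) = 1.616559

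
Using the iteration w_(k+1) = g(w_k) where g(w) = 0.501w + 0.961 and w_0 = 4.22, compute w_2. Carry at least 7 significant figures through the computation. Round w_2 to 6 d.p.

2.501685

w_1 = g(4.220000) = 3.075220
w_2 = g(3.075220) = 2.501685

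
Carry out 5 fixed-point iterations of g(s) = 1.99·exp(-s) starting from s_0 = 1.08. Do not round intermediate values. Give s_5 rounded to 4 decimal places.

0.7576

s_1 = g(1.080000) = 0.675795
s_2 = g(0.675795) = 1.012416
s_3 = g(1.012416) = 0.723047
s_4 = g(0.723047) = 0.965690
s_5 = g(0.965690) = 0.757633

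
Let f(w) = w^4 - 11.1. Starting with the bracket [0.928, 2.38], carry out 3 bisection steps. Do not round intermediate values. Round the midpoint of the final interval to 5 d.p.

f(0.928000) = -10.358362, f(2.380000) = 20.985427 (opposite signs)
step 1: m = 1.654000, f(m) = -3.615858 < 0 → root in [1.654000, 2.380000]
step 2: m = 2.017000, f(m) = 5.450975 > 0 → root in [1.654000, 2.017000]
step 3: m = 1.835500, f(m) = 0.250567 > 0 → root in [1.654000, 1.835500]
Midpoint of [1.654000, 1.835500] = 1.744750

1.74475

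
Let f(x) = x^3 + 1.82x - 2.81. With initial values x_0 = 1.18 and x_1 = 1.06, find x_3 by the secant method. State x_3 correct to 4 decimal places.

f(x_0) = 0.980632, f(x_1) = 0.310216
x_2 = 1.060000 - (0.310216)·(1.060000 - 1.180000)/(0.310216 - (0.980632)) = 1.004473; f(x_2) = 0.031622
x_3 = 1.004473 - (0.031622)·(1.004473 - 1.060000)/(0.031622 - (0.310216)) = 0.998171; f(x_3) = 0.001193

0.9982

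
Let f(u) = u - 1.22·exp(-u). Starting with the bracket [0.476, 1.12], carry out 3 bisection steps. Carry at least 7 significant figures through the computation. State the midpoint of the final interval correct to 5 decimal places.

f(0.476000) = -0.281941, f(1.120000) = 0.721939 (opposite signs)
step 1: m = 0.798000, f(m) = 0.248721 > 0 → root in [0.476000, 0.798000]
step 2: m = 0.637000, f(m) = -0.008230 < 0 → root in [0.637000, 0.798000]
step 3: m = 0.717500, f(m) = 0.122176 > 0 → root in [0.637000, 0.717500]
Midpoint of [0.637000, 0.717500] = 0.677250

0.67725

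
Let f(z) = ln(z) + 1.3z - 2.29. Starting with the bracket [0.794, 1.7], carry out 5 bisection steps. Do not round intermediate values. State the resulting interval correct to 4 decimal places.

[1.4452, 1.4735]

f(0.794000) = -1.488472, f(1.700000) = 0.450628 (opposite signs)
step 1: m = 1.247000, f(m) = -0.448159 < 0 → root in [1.247000, 1.700000]
step 2: m = 1.473500, f(m) = 0.013191 > 0 → root in [1.247000, 1.473500]
step 3: m = 1.360250, f(m) = -0.214006 < 0 → root in [1.360250, 1.473500]
step 4: m = 1.416875, f(m) = -0.099609 < 0 → root in [1.416875, 1.473500]
step 5: m = 1.445188, f(m) = -0.043017 < 0 → root in [1.445188, 1.473500]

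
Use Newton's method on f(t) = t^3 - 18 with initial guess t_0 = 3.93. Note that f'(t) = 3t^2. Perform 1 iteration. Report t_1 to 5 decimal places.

Newton update: t ← t − f(t)/f'(t).
t_0 = 3.930000: f = 42.698457, f' = 46.334700 → t_1 = 3.930000 - (42.698457)/(46.334700) = 3.008478

3.00848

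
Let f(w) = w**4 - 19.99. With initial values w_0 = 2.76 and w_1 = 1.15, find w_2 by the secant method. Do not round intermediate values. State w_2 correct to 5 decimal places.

f(w_0) = 38.037830, f(w_1) = -18.240994
w_2 = 1.150000 - (-18.240994)·(1.150000 - 2.760000)/(-18.240994 - (38.037830)) = 1.671830; f(w_2) = -12.177881

1.67183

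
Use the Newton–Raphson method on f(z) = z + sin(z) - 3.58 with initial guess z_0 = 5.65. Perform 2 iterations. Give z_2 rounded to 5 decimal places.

Newton update: z ← z − f(z)/f'(z).
f'(z) = 1 + cos(z)
z_0 = 5.650000: f = 1.478284, f' = 1.806147 → z_1 = 5.650000 - (1.478284)/(1.806147) = 4.831526
z_1 = 4.831526: f = 0.258614, f' = 1.118855 → z_2 = 4.831526 - (0.258614)/(1.118855) = 4.600384

4.60038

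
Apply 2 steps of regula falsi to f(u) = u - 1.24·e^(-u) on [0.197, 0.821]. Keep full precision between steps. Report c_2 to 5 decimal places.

0.64988

f(0.197000) = -0.821276, f(0.821000) = 0.275411
step 1: c = 0.664295, f(c) = 0.026146 > 0 → new bracket [0.197000, 0.664295]
step 2: c = 0.649877, f(c) = 0.002461 > 0 → new bracket [0.197000, 0.649877]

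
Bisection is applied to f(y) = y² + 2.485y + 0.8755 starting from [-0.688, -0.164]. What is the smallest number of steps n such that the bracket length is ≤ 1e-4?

13

Initial width b − a = -0.164 − -0.688 = 0.524000.
After n steps the width is (b−a)/2^n; need (b−a)/2^n ≤ 1e-4.
So n ≥ log₂(0.524000/1e-4) = log₂(5240.0000) ≈ 12.3554.
Hence n = 13.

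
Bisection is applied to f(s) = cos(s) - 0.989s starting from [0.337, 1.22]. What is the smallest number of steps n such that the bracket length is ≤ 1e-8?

27

Initial width b − a = 1.22 − 0.337 = 0.883000.
After n steps the width is (b−a)/2^n; need (b−a)/2^n ≤ 1e-8.
So n ≥ log₂(0.883000/1e-8) = log₂(88300000.0000) ≈ 26.3959.
Hence n = 27.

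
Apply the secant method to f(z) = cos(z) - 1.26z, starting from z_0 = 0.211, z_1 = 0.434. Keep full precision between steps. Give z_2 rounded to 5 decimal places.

0.66267

f(z_0) = 0.711962, f(z_1) = 0.360451
z_2 = 0.434000 - (0.360451)·(0.434000 - 0.211000)/(0.360451 - (0.711962)) = 0.662672; f(z_2) = -0.046615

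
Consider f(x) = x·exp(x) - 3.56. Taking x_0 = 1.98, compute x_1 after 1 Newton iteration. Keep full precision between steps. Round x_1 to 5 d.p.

f'(x) = (x + 1)·exp(x)
x_0 = 1.980000: f = 10.780631, f' = 21.583374 → x_1 = 1.980000 - (10.780631)/(21.583374) = 1.480512

1.48051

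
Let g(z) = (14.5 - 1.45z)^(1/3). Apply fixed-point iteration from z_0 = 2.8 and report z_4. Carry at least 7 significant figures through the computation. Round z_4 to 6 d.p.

2.240811

z_1 = g(2.800000) = 2.185581
z_2 = g(2.185581) = 2.246061
z_3 = g(2.246061) = 2.240252
z_4 = g(2.240252) = 2.240811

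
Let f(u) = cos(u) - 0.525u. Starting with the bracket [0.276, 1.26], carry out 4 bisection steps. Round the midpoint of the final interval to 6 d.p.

0.983250

f(0.276000) = 0.817253, f(1.260000) = -0.355683 (opposite signs)
step 1: m = 0.768000, f(m) = 0.316102 > 0 → root in [0.768000, 1.260000]
step 2: m = 1.014000, f(m) = -0.003881 < 0 → root in [0.768000, 1.014000]
step 3: m = 0.891000, f(m) = 0.160860 > 0 → root in [0.891000, 1.014000]
step 4: m = 0.952500, f(m) = 0.079585 > 0 → root in [0.952500, 1.014000]
Midpoint of [0.952500, 1.014000] = 0.983250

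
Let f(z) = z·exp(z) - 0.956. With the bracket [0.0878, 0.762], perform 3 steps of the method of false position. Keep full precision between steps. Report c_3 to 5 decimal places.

False-position update: c = (a·f(b) − b·f(a))/(f(b) − f(a)); replace the endpoint whose sign matches f(c).
f(0.087800) = -0.860143, f(0.762000) = 0.676628
step 1: c = 0.465155, f(c) = -0.215352 < 0 → new bracket [0.465155, 0.762000]
step 2: c = 0.536823, f(c) = -0.037731 < 0 → new bracket [0.536823, 0.762000]
step 3: c = 0.548716, f(c) = -0.006157 < 0 → new bracket [0.548716, 0.762000]

0.54872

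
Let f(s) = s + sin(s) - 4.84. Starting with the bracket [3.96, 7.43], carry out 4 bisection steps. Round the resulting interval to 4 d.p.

f(3.960000) = -1.610058, f(7.430000) = 3.501458 (opposite signs)
step 1: m = 5.695000, f(m) = 0.300148 > 0 → root in [3.960000, 5.695000]
step 2: m = 4.827500, f(m) = -1.005882 < 0 → root in [4.827500, 5.695000]
step 3: m = 5.261250, f(m) = -0.431869 < 0 → root in [5.261250, 5.695000]
step 4: m = 5.478125, f(m) = -0.082747 < 0 → root in [5.478125, 5.695000]

[5.4781, 5.6950]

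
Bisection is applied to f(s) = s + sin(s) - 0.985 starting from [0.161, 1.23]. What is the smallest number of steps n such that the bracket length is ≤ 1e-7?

Initial width b − a = 1.23 − 0.161 = 1.069000.
After n steps the width is (b−a)/2^n; need (b−a)/2^n ≤ 1e-7.
So n ≥ log₂(1.069000/1e-7) = log₂(10690000.0000) ≈ 23.3498.
Hence n = 24.

24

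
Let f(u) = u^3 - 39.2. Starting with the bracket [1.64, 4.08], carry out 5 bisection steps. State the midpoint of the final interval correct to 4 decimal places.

f(1.640000) = -34.789056, f(4.080000) = 28.717312 (opposite signs)
step 1: m = 2.860000, f(m) = -15.806344 < 0 → root in [2.860000, 4.080000]
step 2: m = 3.470000, f(m) = 2.581923 > 0 → root in [2.860000, 3.470000]
step 3: m = 3.165000, f(m) = -7.495483 < 0 → root in [3.165000, 3.470000]
step 4: m = 3.317500, f(m) = -2.688238 < 0 → root in [3.317500, 3.470000]
step 5: m = 3.393750, f(m) = -0.112352 < 0 → root in [3.393750, 3.470000]
Midpoint of [3.393750, 3.470000] = 3.431875

3.4319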